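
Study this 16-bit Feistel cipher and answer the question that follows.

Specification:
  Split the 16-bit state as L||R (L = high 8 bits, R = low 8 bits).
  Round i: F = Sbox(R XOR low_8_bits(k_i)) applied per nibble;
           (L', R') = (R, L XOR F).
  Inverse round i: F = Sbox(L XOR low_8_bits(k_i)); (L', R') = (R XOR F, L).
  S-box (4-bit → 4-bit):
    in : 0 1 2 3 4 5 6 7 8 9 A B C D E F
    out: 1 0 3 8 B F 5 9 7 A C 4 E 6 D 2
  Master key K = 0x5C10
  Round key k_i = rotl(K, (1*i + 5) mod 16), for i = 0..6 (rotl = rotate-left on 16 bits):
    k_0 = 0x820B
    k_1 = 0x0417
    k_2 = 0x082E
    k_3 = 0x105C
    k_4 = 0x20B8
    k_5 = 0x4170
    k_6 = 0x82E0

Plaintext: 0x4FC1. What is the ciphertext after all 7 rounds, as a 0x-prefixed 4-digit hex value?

s_0 = plaintext = 0x4FC1
s_1 = Round(s_0, k_0) = 0xC1A3
s_2 = Round(s_1, k_1) = 0xA38A
s_3 = Round(s_2, k_2) = 0x8A68
s_4 = Round(s_3, k_3) = 0x6801
s_5 = Round(s_4, k_4) = 0x0122
s_6 = Round(s_5, k_5) = 0x22F2
s_7 = Round(s_6, k_6) = 0xF221

0xF221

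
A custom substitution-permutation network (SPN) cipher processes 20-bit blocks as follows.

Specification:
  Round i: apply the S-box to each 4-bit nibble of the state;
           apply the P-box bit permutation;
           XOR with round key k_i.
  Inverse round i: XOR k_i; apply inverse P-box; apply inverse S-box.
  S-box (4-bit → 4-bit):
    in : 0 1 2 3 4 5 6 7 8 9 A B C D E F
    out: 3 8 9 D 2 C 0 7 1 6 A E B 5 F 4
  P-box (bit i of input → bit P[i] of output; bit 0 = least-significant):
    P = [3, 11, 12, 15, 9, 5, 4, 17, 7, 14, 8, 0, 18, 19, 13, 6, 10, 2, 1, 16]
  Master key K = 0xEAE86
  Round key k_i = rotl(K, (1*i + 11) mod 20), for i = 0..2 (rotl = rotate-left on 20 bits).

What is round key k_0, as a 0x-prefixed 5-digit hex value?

K = 0xEAE86
k_0 = rotl(K, (1*0+11) mod 20) = rotl(K, 11) = 0x43757

0x43757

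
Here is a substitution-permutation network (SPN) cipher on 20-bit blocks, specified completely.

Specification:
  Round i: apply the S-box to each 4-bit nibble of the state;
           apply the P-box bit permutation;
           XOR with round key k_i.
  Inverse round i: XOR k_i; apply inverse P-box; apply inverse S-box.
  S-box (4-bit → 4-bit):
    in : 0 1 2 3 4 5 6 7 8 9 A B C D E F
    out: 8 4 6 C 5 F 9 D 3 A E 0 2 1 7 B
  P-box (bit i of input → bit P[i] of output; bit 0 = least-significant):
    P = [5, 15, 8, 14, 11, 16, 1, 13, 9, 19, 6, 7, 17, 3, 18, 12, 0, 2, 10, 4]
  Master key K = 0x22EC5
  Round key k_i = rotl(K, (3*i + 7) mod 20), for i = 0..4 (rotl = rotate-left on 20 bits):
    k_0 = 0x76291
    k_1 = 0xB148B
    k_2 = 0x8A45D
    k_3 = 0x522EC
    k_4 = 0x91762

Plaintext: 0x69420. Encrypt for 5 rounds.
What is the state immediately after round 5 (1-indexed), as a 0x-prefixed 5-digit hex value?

0x9A7B9

s_0 = plaintext = 0x69420
s_1 = Round(s_0, k_0) = 0x630CA
s_2 = Round(s_1, k_1) = 0xEC51A
s_3 = Round(s_2, k_2) = 0x06392
s_4 = Round(s_3, k_3) = 0x6933C
s_5 = Round(s_4, k_4) = 0x9A7B9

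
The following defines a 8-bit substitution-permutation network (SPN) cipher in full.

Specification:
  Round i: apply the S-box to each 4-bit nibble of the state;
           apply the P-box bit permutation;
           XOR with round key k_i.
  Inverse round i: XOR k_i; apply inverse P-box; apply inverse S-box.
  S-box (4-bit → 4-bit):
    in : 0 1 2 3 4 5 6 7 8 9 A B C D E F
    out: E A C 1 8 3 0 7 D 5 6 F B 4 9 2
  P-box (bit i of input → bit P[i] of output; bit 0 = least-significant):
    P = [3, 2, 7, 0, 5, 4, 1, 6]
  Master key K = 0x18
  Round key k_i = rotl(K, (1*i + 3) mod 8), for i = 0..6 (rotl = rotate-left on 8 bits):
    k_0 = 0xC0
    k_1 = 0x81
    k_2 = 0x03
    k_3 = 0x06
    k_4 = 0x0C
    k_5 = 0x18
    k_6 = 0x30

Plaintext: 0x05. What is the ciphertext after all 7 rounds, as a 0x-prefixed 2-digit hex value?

0x51

s_0 = plaintext = 0x05
s_1 = Round(s_0, k_0) = 0x9E
s_2 = Round(s_1, k_1) = 0xAA
s_3 = Round(s_2, k_2) = 0x95
s_4 = Round(s_3, k_3) = 0x28
s_5 = Round(s_4, k_4) = 0xC7
s_6 = Round(s_5, k_5) = 0xE4
s_7 = Round(s_6, k_6) = 0x51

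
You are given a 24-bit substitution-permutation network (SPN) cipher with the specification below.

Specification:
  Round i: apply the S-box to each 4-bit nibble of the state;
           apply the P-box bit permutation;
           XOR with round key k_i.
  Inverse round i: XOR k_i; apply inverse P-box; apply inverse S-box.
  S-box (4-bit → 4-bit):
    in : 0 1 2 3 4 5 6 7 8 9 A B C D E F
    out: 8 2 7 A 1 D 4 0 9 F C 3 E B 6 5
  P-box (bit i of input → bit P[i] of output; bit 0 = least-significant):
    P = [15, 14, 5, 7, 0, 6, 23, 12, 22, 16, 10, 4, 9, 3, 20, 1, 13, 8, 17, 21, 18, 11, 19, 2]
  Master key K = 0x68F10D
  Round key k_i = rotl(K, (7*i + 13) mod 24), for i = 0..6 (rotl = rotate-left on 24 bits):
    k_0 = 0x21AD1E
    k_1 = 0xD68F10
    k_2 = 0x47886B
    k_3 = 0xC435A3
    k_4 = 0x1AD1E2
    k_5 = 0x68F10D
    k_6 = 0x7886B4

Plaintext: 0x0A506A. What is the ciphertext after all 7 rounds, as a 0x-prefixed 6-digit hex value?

s_0 = plaintext = 0x0A506A
s_1 = Round(s_0, k_0) = 0x93AFA8
s_2 = Round(s_1, k_1) = 0x2A1296
s_3 = Round(s_2, k_2) = 0xA89402
s_4 = Round(s_3, k_3) = 0xBCC78D
s_5 = Round(s_4, k_4) = 0x2C0869
s_6 = Round(s_5, k_5) = 0x8638BF
s_7 = Round(s_6, k_6) = 0x3E06CB

0x3E06CB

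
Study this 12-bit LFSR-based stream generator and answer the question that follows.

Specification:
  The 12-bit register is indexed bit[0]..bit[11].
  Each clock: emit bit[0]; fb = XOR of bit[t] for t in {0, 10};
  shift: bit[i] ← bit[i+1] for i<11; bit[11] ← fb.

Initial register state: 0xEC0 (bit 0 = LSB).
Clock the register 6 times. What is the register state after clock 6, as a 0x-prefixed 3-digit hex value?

reg_0 = 0xEC0
clock 1: out=0, reg = 0xF60
clock 2: out=0, reg = 0xFB0
clock 3: out=0, reg = 0xFD8
clock 4: out=0, reg = 0xFEC
clock 5: out=0, reg = 0xFF6
clock 6: out=0, reg = 0xFFB

0xFFB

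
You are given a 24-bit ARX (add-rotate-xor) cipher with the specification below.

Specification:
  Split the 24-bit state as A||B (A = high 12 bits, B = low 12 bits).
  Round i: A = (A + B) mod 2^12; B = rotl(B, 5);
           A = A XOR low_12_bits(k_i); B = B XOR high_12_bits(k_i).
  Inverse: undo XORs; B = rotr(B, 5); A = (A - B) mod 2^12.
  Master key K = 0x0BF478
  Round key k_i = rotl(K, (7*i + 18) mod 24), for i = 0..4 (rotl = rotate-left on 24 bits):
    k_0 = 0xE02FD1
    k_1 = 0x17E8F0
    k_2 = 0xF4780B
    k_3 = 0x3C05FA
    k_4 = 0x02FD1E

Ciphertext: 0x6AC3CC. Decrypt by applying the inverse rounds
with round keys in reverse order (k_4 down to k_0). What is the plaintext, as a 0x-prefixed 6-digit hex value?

0x884E92

s_0 = ciphertext = 0x6AC3CC
s_1 = InvRound(s_0, k_4) = 0xA1319F
s_2 = InvRound(s_1, k_3) = 0x057F92
s_3 = InvRound(s_2, k_2) = 0xDD6A86
s_4 = InvRound(s_3, k_1) = 0x8C7C5F
s_5 = InvRound(s_4, k_0) = 0x884E92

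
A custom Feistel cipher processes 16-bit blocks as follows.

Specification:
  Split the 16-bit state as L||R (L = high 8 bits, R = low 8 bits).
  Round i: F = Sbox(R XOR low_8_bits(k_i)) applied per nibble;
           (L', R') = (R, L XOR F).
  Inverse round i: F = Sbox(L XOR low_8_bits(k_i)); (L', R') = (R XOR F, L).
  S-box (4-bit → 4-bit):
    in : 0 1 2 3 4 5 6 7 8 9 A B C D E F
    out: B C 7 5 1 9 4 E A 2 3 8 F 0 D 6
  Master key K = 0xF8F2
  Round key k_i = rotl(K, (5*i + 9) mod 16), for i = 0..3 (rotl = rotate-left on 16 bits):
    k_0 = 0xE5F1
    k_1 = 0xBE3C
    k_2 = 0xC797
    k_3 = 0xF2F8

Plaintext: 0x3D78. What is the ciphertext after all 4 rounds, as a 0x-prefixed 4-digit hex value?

s_0 = plaintext = 0x3D78
s_1 = Round(s_0, k_0) = 0x789F
s_2 = Round(s_1, k_1) = 0x9F4D
s_3 = Round(s_2, k_2) = 0x4D9C
s_4 = Round(s_3, k_3) = 0x9C0C

0x9C0C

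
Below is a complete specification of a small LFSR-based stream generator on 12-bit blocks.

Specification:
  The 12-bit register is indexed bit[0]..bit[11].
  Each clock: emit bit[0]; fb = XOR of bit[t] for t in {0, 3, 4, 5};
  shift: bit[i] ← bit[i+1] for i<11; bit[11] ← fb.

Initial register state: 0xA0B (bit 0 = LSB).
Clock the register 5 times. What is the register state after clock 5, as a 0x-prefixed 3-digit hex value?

0xD50

reg_0 = 0xA0B
clock 1: out=1, reg = 0x505
clock 2: out=1, reg = 0xA82
clock 3: out=0, reg = 0x541
clock 4: out=1, reg = 0xAA0
clock 5: out=0, reg = 0xD50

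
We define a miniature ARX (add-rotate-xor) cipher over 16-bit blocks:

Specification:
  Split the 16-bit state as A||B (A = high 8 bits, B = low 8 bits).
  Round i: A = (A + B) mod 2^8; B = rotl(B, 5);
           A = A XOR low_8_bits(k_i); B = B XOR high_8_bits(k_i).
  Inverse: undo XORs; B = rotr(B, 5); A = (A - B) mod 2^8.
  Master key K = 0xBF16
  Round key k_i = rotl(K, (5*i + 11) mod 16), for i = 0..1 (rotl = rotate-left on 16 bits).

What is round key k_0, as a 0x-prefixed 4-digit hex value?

0xB5F8

K = 0xBF16
k_0 = rotl(K, (5*0+11) mod 16) = rotl(K, 11) = 0xB5F8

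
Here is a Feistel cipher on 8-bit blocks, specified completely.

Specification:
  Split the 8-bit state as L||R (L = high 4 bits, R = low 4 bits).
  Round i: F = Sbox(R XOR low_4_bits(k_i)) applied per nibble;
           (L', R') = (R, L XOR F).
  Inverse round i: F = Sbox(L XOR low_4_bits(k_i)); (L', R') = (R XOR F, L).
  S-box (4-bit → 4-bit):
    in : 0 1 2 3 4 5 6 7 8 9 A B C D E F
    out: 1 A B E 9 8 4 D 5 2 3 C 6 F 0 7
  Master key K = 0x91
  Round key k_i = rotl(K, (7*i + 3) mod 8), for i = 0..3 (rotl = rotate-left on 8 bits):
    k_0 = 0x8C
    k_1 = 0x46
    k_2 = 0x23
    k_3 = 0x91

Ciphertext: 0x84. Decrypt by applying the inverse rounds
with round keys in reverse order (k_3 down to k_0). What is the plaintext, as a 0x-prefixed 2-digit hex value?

s_0 = ciphertext = 0x84
s_1 = InvRound(s_0, k_3) = 0x68
s_2 = InvRound(s_1, k_2) = 0x06
s_3 = InvRound(s_2, k_1) = 0x20
s_4 = InvRound(s_3, k_0) = 0x02

0x02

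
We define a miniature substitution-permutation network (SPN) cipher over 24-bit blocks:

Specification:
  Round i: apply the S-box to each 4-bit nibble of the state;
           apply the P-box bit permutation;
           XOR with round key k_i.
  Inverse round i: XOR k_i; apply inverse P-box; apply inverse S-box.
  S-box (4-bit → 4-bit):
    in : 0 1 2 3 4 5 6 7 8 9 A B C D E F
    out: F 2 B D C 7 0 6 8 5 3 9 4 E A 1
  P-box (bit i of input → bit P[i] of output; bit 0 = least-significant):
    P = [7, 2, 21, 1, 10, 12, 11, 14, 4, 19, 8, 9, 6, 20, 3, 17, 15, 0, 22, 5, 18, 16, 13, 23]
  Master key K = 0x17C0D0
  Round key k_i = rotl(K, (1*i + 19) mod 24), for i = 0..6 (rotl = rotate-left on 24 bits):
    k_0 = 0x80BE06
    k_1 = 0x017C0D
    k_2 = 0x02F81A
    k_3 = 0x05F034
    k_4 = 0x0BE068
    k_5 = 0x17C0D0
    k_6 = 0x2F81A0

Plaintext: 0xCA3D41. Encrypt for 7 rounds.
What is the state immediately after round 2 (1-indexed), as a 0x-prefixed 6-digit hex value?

0x99B5D6

s_0 = plaintext = 0xCA3D41
s_1 = Round(s_0, k_0) = 0x8A554B
s_2 = Round(s_1, k_1) = 0x99B5D6
s_3 = Round(s_2, k_2) = 0x4C014A
s_4 = Round(s_3, k_3) = 0xDF98F8
s_5 = Round(s_4, k_4) = 0x8A4622
s_6 = Round(s_5, k_5) = 0x95145F
s_7 = Round(s_6, k_6) = 0x7B3E21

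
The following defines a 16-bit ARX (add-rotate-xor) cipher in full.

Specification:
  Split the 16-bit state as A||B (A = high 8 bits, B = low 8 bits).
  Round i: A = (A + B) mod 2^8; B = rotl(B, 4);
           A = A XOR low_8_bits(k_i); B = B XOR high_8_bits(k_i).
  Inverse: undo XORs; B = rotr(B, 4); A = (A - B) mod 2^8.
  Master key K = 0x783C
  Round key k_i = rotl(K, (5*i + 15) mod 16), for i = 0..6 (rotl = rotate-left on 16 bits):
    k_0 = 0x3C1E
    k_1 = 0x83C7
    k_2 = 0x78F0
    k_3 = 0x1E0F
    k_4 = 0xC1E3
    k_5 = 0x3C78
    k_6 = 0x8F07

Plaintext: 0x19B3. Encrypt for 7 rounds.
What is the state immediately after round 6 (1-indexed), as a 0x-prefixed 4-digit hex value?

s_0 = plaintext = 0x19B3
s_1 = Round(s_0, k_0) = 0xD207
s_2 = Round(s_1, k_1) = 0x1EF3
s_3 = Round(s_2, k_2) = 0xE147
s_4 = Round(s_3, k_3) = 0x276A
s_5 = Round(s_4, k_4) = 0x7267
s_6 = Round(s_5, k_5) = 0xA14A
s_7 = Round(s_6, k_6) = 0xEC2B

0xA14A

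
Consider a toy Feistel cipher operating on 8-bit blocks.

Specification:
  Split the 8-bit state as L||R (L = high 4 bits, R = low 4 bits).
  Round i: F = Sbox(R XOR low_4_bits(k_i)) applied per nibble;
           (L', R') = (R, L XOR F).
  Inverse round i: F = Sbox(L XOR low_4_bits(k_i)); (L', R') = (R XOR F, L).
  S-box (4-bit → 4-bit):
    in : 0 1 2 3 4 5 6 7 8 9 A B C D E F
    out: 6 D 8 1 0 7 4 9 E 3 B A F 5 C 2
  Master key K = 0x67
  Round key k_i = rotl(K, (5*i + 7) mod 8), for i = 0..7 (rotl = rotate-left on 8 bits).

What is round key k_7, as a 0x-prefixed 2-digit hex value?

K = 0x67
k_0 = rotl(K, (5*0+7) mod 8) = rotl(K, 7) = 0xB3
k_1 = rotl(K, (5*1+7) mod 8) = rotl(K, 4) = 0x76
k_2 = rotl(K, (5*2+7) mod 8) = rotl(K, 1) = 0xCE
k_3 = rotl(K, (5*3+7) mod 8) = rotl(K, 6) = 0xD9
k_4 = rotl(K, (5*4+7) mod 8) = rotl(K, 3) = 0x3B
k_5 = rotl(K, (5*5+7) mod 8) = rotl(K, 0) = 0x67
k_6 = rotl(K, (5*6+7) mod 8) = rotl(K, 5) = 0xEC
k_7 = rotl(K, (5*7+7) mod 8) = rotl(K, 2) = 0x9D

0x9D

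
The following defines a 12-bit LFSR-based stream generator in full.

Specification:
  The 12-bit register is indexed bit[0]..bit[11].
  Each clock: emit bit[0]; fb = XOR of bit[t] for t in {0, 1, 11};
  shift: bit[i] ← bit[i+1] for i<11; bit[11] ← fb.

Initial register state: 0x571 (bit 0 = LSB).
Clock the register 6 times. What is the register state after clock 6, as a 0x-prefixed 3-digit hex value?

0x1D5

reg_0 = 0x571
clock 1: out=1, reg = 0xAB8
clock 2: out=0, reg = 0xD5C
clock 3: out=0, reg = 0xEAE
clock 4: out=0, reg = 0x757
clock 5: out=1, reg = 0x3AB
clock 6: out=1, reg = 0x1D5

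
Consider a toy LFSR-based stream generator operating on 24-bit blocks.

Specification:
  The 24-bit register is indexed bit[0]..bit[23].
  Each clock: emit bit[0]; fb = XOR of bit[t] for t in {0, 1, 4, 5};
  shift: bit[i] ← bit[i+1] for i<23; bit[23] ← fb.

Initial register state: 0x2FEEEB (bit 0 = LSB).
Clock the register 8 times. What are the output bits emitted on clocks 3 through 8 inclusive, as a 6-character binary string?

reg_0 = 0x2FEEEB
clock 1: out=1, reg = 0x97F775
clock 2: out=1, reg = 0xCBFBBA
clock 3: out=0, reg = 0xE5FDDD
clock 4: out=1, reg = 0x72FEEE
clock 5: out=0, reg = 0x397F77
clock 6: out=1, reg = 0x1CBFBB
clock 7: out=1, reg = 0x0E5FDD
clock 8: out=1, reg = 0x072FEE

010111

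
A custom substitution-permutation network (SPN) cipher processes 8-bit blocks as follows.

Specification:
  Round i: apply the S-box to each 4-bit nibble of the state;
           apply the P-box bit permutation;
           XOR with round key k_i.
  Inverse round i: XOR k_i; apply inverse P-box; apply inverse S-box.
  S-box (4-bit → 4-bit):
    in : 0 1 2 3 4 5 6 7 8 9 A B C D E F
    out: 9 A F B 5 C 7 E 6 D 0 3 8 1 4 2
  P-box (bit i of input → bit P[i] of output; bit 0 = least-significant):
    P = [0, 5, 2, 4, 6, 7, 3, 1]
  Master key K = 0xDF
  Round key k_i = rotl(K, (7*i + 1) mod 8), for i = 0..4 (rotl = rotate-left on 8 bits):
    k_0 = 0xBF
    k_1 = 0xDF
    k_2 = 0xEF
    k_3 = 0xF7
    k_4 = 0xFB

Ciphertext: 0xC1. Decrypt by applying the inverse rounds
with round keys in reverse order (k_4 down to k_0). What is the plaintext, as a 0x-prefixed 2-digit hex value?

0x60

s_0 = ciphertext = 0xC1
s_1 = InvRound(s_0, k_4) = 0x51
s_2 = InvRound(s_1, k_3) = 0x18
s_3 = InvRound(s_2, k_2) = 0x32
s_4 = InvRound(s_3, k_1) = 0x66
s_5 = InvRound(s_4, k_0) = 0x60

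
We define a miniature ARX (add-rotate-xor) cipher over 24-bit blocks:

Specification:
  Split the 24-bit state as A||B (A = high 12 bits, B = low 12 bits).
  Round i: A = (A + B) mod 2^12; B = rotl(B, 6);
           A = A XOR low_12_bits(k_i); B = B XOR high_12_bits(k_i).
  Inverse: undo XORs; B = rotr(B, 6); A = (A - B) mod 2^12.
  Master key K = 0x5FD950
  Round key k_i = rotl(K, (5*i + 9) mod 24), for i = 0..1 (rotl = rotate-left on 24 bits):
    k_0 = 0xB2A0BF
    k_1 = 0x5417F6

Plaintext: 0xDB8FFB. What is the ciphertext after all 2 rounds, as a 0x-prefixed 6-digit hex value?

s_0 = plaintext = 0xDB8FFB
s_1 = Round(s_0, k_0) = 0xD0C5D5
s_2 = Round(s_1, k_1) = 0x517016

0x517016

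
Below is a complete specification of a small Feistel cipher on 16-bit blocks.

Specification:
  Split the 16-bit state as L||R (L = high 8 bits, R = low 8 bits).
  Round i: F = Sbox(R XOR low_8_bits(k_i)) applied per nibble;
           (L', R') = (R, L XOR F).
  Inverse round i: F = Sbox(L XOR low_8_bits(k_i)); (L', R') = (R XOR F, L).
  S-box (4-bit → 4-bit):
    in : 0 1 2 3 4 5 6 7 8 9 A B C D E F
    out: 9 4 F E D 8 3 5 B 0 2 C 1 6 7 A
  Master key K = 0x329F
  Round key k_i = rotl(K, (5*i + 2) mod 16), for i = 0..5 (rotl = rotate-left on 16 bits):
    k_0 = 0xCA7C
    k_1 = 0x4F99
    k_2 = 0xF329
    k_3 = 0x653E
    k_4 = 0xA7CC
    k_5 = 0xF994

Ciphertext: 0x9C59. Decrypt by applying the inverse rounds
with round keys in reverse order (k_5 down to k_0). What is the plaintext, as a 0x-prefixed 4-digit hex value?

0x80BB

s_0 = ciphertext = 0x9C59
s_1 = InvRound(s_0, k_5) = 0xC29C
s_2 = InvRound(s_1, k_4) = 0x0BC2
s_3 = InvRound(s_2, k_3) = 0x2A0B
s_4 = InvRound(s_3, k_2) = 0x952A
s_5 = InvRound(s_4, k_1) = 0xBB95
s_6 = InvRound(s_5, k_0) = 0x80BB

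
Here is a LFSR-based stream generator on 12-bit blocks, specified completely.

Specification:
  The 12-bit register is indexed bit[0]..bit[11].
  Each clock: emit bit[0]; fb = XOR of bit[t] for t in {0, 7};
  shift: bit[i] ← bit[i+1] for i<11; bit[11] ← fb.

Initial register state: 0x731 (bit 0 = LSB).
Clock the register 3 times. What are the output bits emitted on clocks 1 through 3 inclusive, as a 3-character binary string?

100

reg_0 = 0x731
clock 1: out=1, reg = 0xB98
clock 2: out=0, reg = 0xDCC
clock 3: out=0, reg = 0xEE6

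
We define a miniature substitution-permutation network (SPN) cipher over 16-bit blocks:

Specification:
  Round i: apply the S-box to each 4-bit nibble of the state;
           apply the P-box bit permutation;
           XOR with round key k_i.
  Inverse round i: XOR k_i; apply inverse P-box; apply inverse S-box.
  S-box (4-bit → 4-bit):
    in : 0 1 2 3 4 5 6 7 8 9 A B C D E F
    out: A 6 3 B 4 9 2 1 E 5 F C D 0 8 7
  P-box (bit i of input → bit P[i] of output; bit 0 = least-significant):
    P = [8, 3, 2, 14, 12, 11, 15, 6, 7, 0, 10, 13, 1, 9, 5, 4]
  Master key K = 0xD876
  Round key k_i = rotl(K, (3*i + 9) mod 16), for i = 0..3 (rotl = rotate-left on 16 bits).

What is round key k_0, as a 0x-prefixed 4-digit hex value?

0xEDB0

K = 0xD876
k_0 = rotl(K, (3*0+9) mod 16) = rotl(K, 9) = 0xEDB0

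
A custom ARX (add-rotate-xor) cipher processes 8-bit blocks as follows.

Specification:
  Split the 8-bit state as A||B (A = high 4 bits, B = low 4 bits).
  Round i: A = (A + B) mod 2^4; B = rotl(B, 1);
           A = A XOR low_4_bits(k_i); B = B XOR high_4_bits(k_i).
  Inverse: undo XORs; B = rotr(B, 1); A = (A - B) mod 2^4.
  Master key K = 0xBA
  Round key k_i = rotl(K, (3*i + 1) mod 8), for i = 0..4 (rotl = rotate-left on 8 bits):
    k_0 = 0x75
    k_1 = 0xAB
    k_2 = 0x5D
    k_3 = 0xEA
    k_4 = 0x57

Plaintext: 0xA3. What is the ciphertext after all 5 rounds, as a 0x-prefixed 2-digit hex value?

s_0 = plaintext = 0xA3
s_1 = Round(s_0, k_0) = 0x81
s_2 = Round(s_1, k_1) = 0x28
s_3 = Round(s_2, k_2) = 0x74
s_4 = Round(s_3, k_3) = 0x16
s_5 = Round(s_4, k_4) = 0x09

0x09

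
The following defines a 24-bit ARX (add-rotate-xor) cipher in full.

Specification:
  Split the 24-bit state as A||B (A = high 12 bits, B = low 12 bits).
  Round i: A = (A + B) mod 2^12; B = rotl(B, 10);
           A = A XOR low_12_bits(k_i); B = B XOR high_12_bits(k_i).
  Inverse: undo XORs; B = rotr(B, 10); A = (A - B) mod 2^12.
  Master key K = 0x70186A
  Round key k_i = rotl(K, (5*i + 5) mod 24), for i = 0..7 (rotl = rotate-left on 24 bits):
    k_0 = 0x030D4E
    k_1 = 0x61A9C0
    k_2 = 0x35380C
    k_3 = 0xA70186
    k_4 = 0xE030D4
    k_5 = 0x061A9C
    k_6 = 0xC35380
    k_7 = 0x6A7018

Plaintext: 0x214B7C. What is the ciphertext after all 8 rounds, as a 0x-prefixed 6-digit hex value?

0x29B0B3

s_0 = plaintext = 0x214B7C
s_1 = Round(s_0, k_0) = 0x0DE2EF
s_2 = Round(s_1, k_1) = 0xA0DAA1
s_3 = Round(s_2, k_2) = 0xCA25FB
s_4 = Round(s_3, k_3) = 0x31B70E
s_5 = Round(s_4, k_4) = 0xAFD7C0
s_6 = Round(s_5, k_5) = 0x821191
s_7 = Round(s_6, k_6) = 0xA32851
s_8 = Round(s_7, k_7) = 0x29B0B3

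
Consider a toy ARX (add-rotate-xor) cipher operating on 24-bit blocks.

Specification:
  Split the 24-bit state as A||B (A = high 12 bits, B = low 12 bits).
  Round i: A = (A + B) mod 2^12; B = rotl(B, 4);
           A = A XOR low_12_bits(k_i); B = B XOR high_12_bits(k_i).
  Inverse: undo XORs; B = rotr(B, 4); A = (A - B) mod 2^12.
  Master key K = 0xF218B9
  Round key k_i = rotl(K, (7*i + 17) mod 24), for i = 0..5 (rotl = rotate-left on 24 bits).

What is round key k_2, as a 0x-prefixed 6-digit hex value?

K = 0xF218B9
k_0 = rotl(K, (7*0+17) mod 24) = rotl(K, 17) = 0x73E431
k_1 = rotl(K, (7*1+17) mod 24) = rotl(K, 0) = 0xF218B9
k_2 = rotl(K, (7*2+17) mod 24) = rotl(K, 7) = 0x0C5CF9

0x0C5CF9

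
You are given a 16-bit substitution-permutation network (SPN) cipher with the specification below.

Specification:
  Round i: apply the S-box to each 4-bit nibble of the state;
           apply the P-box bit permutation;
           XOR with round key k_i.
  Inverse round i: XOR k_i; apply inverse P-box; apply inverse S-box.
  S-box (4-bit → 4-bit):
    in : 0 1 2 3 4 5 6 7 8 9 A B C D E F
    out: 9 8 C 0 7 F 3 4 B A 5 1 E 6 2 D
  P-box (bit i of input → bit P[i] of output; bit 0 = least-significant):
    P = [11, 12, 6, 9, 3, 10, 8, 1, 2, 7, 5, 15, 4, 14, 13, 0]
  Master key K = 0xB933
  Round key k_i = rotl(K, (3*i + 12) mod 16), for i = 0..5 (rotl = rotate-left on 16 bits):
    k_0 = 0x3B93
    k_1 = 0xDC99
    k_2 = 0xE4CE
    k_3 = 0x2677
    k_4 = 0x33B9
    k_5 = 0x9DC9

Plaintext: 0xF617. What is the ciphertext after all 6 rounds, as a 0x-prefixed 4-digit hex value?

0x4390

s_0 = plaintext = 0xF617
s_1 = Round(s_0, k_0) = 0x1B44
s_2 = Round(s_1, k_1) = 0xC1D4
s_3 = Round(s_2, k_2) = 0x198F
s_4 = Round(s_3, k_3) = 0xA8BC
s_5 = Round(s_4, k_4) = 0x8165
s_6 = Round(s_5, k_5) = 0x4390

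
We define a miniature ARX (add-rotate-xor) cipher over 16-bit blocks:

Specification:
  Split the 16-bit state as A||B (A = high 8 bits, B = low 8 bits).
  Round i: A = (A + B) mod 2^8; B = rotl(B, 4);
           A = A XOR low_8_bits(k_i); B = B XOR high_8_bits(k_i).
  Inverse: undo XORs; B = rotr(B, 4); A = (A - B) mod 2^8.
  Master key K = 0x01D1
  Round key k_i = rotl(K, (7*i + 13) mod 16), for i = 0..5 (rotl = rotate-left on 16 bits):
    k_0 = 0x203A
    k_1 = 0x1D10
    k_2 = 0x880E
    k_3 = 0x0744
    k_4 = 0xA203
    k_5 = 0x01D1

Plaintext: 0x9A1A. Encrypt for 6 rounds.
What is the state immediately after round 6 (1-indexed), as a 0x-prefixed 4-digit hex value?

0x0CA1

s_0 = plaintext = 0x9A1A
s_1 = Round(s_0, k_0) = 0x8E81
s_2 = Round(s_1, k_1) = 0x1F05
s_3 = Round(s_2, k_2) = 0x2AD8
s_4 = Round(s_3, k_3) = 0x468A
s_5 = Round(s_4, k_4) = 0xD30A
s_6 = Round(s_5, k_5) = 0x0CA1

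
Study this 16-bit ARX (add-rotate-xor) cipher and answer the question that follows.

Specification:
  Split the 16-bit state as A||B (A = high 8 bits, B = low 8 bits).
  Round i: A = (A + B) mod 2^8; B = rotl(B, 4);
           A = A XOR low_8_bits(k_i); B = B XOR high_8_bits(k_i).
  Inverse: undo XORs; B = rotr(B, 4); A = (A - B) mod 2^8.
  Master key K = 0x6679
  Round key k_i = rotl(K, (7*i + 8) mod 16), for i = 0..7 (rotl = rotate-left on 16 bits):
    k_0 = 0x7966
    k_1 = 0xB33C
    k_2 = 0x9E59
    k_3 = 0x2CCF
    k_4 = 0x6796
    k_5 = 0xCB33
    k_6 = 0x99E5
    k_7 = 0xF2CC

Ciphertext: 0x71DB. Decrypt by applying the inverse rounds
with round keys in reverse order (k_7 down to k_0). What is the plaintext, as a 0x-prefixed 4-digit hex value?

s_0 = ciphertext = 0x71DB
s_1 = InvRound(s_0, k_7) = 0x2B92
s_2 = InvRound(s_1, k_6) = 0x1EB0
s_3 = InvRound(s_2, k_5) = 0x76B7
s_4 = InvRound(s_3, k_4) = 0xD30D
s_5 = InvRound(s_4, k_3) = 0x0A12
s_6 = InvRound(s_5, k_2) = 0x8BC8
s_7 = InvRound(s_6, k_1) = 0x00B7
s_8 = InvRound(s_7, k_0) = 0x7AEC

0x7AEC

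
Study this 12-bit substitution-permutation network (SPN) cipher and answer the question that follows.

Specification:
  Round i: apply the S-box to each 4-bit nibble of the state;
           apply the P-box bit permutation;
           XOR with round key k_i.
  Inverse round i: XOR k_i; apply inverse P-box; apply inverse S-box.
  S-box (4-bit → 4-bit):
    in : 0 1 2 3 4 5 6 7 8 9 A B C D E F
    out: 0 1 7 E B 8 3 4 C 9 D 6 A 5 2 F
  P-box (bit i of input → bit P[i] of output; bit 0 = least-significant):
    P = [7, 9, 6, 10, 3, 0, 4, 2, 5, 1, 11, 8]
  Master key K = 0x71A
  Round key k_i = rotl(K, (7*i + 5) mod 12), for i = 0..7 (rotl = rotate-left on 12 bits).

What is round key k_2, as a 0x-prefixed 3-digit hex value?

0xD38

K = 0x71A
k_0 = rotl(K, (7*0+5) mod 12) = rotl(K, 5) = 0x34E
k_1 = rotl(K, (7*1+5) mod 12) = rotl(K, 0) = 0x71A
k_2 = rotl(K, (7*2+5) mod 12) = rotl(K, 7) = 0xD38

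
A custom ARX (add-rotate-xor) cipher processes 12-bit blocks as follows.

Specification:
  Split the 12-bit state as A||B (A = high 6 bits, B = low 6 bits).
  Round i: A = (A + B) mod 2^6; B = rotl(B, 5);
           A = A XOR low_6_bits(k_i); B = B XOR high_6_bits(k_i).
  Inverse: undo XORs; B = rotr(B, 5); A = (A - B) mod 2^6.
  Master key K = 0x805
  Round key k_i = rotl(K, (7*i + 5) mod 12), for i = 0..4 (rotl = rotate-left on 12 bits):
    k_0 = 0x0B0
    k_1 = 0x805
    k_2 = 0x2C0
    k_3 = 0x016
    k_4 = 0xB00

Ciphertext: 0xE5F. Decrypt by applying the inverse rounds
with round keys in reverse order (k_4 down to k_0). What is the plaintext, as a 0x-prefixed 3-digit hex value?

0x066

s_0 = ciphertext = 0xE5F
s_1 = InvRound(s_0, k_4) = 0x4A7
s_2 = InvRound(s_1, k_3) = 0xD4F
s_3 = InvRound(s_2, k_2) = 0xB48
s_4 = InvRound(s_3, k_1) = 0x5D1
s_5 = InvRound(s_4, k_0) = 0x066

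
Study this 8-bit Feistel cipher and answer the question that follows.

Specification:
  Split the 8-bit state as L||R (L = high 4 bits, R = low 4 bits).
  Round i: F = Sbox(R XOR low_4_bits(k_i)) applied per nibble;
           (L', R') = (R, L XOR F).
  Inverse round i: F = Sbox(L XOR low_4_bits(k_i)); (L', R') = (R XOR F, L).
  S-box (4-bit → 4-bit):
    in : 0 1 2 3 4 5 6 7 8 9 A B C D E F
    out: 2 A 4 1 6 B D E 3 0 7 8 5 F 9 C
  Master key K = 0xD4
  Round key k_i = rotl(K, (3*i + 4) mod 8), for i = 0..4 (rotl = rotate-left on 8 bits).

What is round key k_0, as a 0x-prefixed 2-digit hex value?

K = 0xD4
k_0 = rotl(K, (3*0+4) mod 8) = rotl(K, 4) = 0x4D

0x4D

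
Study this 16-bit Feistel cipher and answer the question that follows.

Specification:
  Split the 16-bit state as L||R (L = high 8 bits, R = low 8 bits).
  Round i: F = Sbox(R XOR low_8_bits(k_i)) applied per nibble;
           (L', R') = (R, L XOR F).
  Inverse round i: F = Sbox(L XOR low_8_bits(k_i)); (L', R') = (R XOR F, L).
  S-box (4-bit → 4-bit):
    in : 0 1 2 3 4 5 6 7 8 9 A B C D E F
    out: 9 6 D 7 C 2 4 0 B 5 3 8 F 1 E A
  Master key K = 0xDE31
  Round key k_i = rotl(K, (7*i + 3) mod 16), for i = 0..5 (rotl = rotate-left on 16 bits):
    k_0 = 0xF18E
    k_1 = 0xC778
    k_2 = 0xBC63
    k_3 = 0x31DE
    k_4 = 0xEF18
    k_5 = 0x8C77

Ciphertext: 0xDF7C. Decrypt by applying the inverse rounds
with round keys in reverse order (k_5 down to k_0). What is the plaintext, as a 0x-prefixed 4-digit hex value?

s_0 = ciphertext = 0xDF7C
s_1 = InvRound(s_0, k_5) = 0x47DF
s_2 = InvRound(s_1, k_4) = 0xF547
s_3 = InvRound(s_2, k_3) = 0x9FF5
s_4 = InvRound(s_3, k_2) = 0x5A9F
s_5 = InvRound(s_4, k_1) = 0x425A
s_6 = InvRound(s_5, k_0) = 0xA542

0xA542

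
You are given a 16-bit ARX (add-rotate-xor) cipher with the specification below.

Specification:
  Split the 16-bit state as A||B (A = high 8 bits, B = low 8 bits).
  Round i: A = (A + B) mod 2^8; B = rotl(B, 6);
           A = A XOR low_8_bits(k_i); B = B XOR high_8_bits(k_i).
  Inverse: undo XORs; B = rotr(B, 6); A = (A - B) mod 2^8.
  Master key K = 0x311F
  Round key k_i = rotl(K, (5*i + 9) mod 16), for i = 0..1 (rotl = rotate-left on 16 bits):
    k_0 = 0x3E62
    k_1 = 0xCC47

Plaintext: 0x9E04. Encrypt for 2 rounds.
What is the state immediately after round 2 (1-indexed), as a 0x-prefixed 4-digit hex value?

0xB803

s_0 = plaintext = 0x9E04
s_1 = Round(s_0, k_0) = 0xC03F
s_2 = Round(s_1, k_1) = 0xB803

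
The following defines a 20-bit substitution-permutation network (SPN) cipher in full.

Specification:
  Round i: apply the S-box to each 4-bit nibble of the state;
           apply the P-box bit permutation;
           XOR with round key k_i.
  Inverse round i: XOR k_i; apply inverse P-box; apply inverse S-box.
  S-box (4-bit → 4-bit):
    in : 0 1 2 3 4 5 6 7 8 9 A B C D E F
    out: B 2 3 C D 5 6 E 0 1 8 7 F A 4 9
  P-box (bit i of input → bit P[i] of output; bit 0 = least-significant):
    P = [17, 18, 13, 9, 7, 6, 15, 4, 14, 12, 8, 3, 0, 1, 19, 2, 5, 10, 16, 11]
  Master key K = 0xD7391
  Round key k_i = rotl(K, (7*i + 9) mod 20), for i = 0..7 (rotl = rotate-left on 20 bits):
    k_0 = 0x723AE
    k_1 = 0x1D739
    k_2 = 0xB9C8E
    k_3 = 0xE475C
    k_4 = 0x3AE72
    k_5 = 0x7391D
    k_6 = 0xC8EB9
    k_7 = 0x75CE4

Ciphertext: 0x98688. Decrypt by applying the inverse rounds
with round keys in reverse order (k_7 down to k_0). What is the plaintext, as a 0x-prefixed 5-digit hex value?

0x2A19F

s_0 = ciphertext = 0x98688
s_1 = InvRound(s_0, k_7) = 0xF3060
s_2 = InvRound(s_1, k_6) = 0x79DC4
s_3 = InvRound(s_2, k_5) = 0x19ACE
s_4 = InvRound(s_3, k_4) = 0x2ADF5
s_5 = InvRound(s_4, k_3) = 0xF5F57
s_6 = InvRound(s_5, k_2) = 0x894CD
s_7 = InvRound(s_6, k_1) = 0x5350A
s_8 = InvRound(s_7, k_0) = 0x2A19F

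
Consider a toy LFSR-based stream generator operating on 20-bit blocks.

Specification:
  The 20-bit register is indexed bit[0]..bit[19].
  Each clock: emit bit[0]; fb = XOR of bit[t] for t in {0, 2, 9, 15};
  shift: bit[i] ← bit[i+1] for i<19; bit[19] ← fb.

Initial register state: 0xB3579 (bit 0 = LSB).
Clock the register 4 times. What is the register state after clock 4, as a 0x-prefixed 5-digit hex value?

0xBB357

reg_0 = 0xB3579
clock 1: out=1, reg = 0xD9ABC
clock 2: out=0, reg = 0xECD5E
clock 3: out=0, reg = 0x766AF
clock 4: out=1, reg = 0xBB357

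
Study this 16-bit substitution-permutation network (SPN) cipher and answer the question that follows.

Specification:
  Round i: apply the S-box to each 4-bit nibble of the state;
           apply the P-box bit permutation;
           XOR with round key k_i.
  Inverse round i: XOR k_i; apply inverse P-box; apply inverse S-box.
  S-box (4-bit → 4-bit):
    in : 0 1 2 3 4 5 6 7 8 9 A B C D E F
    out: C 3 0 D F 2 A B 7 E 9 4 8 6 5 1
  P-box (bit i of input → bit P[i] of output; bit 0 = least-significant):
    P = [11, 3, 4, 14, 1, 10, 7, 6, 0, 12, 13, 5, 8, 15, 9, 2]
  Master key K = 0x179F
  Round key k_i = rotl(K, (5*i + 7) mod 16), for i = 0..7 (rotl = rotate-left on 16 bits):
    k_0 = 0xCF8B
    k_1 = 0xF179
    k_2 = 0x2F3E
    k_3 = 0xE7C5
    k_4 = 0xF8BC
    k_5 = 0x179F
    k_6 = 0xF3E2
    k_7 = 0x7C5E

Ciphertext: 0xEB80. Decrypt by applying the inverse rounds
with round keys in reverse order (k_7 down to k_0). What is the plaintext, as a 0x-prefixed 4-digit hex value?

s_0 = ciphertext = 0xEB80
s_1 = InvRound(s_0, k_7) = 0x454D
s_2 = InvRound(s_1, k_6) = 0x9485
s_3 = InvRound(s_2, k_5) = 0x82FD
s_4 = InvRound(s_3, k_4) = 0xB8CA
s_5 = InvRound(s_4, k_3) = 0x3117
s_6 = InvRound(s_5, k_2) = 0xB751
s_7 = InvRound(s_6, k_1) = 0xBC56
s_8 = InvRound(s_7, k_0) = 0x3809

0x3809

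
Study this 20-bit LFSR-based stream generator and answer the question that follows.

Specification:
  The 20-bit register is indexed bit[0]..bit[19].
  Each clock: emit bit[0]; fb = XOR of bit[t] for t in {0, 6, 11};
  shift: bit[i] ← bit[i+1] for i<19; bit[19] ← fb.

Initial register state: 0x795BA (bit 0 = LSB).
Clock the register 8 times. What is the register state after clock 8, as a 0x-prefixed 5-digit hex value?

0x1E795

reg_0 = 0x795BA
clock 1: out=0, reg = 0x3CADD
clock 2: out=1, reg = 0x9E56E
clock 3: out=0, reg = 0xCF2B7
clock 4: out=1, reg = 0xE795B
clock 5: out=1, reg = 0xF3CAD
clock 6: out=1, reg = 0x79E56
clock 7: out=0, reg = 0x3CF2B
clock 8: out=1, reg = 0x1E795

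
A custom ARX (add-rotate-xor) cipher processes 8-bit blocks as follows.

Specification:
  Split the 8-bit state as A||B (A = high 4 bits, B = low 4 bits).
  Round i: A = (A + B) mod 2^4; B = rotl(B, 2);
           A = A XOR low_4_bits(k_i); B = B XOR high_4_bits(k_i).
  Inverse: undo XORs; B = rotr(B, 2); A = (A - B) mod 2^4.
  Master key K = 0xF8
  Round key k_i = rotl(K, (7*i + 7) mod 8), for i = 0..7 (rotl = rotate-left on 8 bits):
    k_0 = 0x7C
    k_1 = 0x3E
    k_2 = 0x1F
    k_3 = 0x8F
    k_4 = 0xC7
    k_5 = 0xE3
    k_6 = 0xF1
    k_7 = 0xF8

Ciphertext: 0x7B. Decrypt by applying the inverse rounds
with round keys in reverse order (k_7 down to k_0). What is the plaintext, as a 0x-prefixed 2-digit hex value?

s_0 = ciphertext = 0x7B
s_1 = InvRound(s_0, k_7) = 0xE1
s_2 = InvRound(s_1, k_6) = 0x4B
s_3 = InvRound(s_2, k_5) = 0x25
s_4 = InvRound(s_3, k_4) = 0xF6
s_5 = InvRound(s_4, k_3) = 0x5B
s_6 = InvRound(s_5, k_2) = 0x0A
s_7 = InvRound(s_6, k_1) = 0x86
s_8 = InvRound(s_7, k_0) = 0x04

0x04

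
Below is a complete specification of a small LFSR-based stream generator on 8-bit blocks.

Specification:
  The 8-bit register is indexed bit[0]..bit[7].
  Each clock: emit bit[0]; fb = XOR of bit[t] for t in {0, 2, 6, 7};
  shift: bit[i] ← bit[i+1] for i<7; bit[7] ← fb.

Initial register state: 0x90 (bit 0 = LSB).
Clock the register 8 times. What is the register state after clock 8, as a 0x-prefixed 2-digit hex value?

reg_0 = 0x90
clock 1: out=0, reg = 0xC8
clock 2: out=0, reg = 0x64
clock 3: out=0, reg = 0x32
clock 4: out=0, reg = 0x19
clock 5: out=1, reg = 0x8C
clock 6: out=0, reg = 0x46
clock 7: out=0, reg = 0x23
clock 8: out=1, reg = 0x91

0x91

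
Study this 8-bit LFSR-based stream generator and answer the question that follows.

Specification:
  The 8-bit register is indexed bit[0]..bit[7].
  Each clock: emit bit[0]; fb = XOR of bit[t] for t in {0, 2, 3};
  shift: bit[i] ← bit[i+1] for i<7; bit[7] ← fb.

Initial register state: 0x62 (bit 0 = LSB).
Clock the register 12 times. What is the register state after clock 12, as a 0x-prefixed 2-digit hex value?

0xD3

reg_0 = 0x62
clock 1: out=0, reg = 0x31
clock 2: out=1, reg = 0x98
clock 3: out=0, reg = 0xCC
clock 4: out=0, reg = 0x66
clock 5: out=0, reg = 0xB3
clock 6: out=1, reg = 0xD9
clock 7: out=1, reg = 0x6C
clock 8: out=0, reg = 0x36
clock 9: out=0, reg = 0x9B
clock 10: out=1, reg = 0x4D
clock 11: out=1, reg = 0xA6
clock 12: out=0, reg = 0xD3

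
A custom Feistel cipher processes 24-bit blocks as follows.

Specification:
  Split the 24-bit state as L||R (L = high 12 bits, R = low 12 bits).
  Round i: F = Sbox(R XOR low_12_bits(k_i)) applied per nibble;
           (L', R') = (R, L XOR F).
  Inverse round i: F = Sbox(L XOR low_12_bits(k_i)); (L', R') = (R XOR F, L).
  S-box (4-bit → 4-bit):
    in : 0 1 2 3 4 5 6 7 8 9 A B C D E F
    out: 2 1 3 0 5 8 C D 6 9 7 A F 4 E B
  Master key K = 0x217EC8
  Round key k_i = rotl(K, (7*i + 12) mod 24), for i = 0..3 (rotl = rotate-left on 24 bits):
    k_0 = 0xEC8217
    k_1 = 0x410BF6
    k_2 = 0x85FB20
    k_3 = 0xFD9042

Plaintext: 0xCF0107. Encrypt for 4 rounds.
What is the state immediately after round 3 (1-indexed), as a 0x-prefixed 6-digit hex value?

0xC121E1

s_0 = plaintext = 0xCF0107
s_1 = Round(s_0, k_0) = 0x107CE2
s_2 = Round(s_1, k_1) = 0xCE2C12
s_3 = Round(s_2, k_2) = 0xC121E1
s_4 = Round(s_3, k_3) = 0x1E1D62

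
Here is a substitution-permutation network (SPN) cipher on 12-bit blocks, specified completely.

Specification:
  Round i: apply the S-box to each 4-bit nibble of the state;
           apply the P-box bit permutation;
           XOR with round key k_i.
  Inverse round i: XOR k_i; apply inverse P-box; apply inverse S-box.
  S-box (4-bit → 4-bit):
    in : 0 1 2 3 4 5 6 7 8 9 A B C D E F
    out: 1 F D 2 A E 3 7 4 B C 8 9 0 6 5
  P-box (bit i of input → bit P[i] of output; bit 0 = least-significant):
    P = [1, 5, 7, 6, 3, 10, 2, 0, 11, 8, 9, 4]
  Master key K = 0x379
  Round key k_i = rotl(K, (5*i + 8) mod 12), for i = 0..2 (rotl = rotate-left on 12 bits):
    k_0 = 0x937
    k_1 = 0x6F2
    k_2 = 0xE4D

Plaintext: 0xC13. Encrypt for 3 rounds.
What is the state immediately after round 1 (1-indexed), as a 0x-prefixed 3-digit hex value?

0x50A

s_0 = plaintext = 0xC13
s_1 = Round(s_0, k_0) = 0x50A
s_2 = Round(s_1, k_1) = 0x52A
s_3 = Round(s_2, k_2) = 0xD90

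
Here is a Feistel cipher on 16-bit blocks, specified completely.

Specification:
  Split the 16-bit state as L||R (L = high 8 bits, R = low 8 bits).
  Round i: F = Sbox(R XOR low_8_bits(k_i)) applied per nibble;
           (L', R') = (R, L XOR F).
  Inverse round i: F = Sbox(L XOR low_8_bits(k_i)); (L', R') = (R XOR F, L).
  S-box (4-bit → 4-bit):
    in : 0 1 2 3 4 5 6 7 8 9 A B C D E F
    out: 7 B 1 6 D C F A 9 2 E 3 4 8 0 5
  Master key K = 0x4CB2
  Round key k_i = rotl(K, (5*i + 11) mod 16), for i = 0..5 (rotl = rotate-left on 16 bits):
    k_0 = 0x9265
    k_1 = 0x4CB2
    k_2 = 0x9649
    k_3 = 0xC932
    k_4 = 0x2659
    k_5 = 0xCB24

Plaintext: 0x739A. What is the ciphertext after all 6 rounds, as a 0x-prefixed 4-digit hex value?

0x1007

s_0 = plaintext = 0x739A
s_1 = Round(s_0, k_0) = 0x9A26
s_2 = Round(s_1, k_1) = 0x26B7
s_3 = Round(s_2, k_2) = 0xB776
s_4 = Round(s_3, k_3) = 0x766A
s_5 = Round(s_4, k_4) = 0x6A10
s_6 = Round(s_5, k_5) = 0x1007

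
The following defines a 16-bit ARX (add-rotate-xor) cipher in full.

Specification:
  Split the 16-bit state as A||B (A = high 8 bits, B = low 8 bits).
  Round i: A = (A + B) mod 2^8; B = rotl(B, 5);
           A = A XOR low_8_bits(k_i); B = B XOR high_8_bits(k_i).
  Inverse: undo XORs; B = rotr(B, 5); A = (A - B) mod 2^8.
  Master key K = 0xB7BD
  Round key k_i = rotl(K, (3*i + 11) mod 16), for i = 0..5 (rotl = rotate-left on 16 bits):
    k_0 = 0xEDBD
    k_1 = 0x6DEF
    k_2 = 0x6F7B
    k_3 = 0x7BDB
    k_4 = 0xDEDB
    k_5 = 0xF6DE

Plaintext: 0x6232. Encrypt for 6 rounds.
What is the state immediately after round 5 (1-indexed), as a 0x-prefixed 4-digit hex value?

0x9E00

s_0 = plaintext = 0x6232
s_1 = Round(s_0, k_0) = 0x29AB
s_2 = Round(s_1, k_1) = 0x3B18
s_3 = Round(s_2, k_2) = 0x286C
s_4 = Round(s_3, k_3) = 0x4FF6
s_5 = Round(s_4, k_4) = 0x9E00
s_6 = Round(s_5, k_5) = 0x40F6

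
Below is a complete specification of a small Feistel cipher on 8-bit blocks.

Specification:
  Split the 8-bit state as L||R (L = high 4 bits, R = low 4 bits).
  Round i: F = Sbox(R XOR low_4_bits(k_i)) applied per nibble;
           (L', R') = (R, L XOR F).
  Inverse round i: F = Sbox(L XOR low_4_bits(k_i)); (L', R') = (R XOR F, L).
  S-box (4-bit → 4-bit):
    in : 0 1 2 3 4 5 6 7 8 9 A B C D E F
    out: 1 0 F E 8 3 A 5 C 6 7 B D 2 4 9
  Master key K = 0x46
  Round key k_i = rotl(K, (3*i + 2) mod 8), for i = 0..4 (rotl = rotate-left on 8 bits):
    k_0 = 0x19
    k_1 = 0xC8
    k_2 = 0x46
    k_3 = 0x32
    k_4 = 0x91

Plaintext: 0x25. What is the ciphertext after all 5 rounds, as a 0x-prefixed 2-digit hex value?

s_0 = plaintext = 0x25
s_1 = Round(s_0, k_0) = 0x5F
s_2 = Round(s_1, k_1) = 0xF0
s_3 = Round(s_2, k_2) = 0x05
s_4 = Round(s_3, k_3) = 0x55
s_5 = Round(s_4, k_4) = 0x5D

0x5D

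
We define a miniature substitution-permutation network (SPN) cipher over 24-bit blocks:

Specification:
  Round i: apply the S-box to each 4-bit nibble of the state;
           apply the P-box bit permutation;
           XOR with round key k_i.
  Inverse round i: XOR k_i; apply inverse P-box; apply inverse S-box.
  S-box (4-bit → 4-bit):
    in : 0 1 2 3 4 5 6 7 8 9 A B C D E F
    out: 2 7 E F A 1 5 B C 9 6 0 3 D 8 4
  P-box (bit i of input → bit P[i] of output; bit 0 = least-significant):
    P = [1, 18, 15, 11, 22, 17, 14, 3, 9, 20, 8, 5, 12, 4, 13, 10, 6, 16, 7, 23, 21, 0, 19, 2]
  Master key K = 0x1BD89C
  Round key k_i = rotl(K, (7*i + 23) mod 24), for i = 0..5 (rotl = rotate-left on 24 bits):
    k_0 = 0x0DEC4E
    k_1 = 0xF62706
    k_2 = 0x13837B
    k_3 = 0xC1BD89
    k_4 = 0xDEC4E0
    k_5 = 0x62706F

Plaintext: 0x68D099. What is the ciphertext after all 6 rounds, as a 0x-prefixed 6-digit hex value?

s_0 = plaintext = 0x68D099
s_1 = Round(s_0, k_0) = 0xF5D0C4
s_2 = Round(s_1, k_1) = 0xA81B46
s_3 = Round(s_2, k_2) = 0x9933E0
s_4 = Round(s_3, k_3) = 0x758AF5
s_5 = Round(s_4, k_4) = 0xEEA1A7
s_6 = Round(s_5, k_5) = 0xF41B79

0xF41B79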